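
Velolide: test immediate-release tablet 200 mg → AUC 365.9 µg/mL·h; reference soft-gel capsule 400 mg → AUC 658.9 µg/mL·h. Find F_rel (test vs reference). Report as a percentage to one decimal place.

F_rel = (AUC_test/D_test) / (AUC_ref/D_ref)
      = (365.9/200) / (658.9/400)
      = 1.8295 / 1.64725 = 1.1106 = 111.06%

F_rel = 111.1%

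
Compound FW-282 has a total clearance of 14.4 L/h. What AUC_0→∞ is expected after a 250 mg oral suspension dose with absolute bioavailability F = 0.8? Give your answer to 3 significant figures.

AUC_0→∞ = F × Dose / CL
        = 0.8 × 250 / 14.4 = 13.8889 mg/L·h

AUC = 13.9 mg/L·h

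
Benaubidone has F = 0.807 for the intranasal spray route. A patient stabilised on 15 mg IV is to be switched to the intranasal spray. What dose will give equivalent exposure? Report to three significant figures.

For equal systemic exposure: F × D_ev = D_iv
D_ev = D_iv / F = 15 / 0.807 = 18.5874 mg

D_intranasal = 18.6 mg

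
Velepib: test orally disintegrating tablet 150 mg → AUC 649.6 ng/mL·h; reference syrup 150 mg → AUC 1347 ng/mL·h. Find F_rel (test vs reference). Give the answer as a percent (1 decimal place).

F_rel = 48.2%

F_rel = (AUC_test/D_test) / (AUC_ref/D_ref)
      = (649.6/150) / (1347/150)
      = 4.33067 / 8.98 = 0.4823 = 48.23%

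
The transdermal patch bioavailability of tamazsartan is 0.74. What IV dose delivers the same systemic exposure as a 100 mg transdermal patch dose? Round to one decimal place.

Systemic exposure from an extravascular dose = F × D_ev, so the equivalent IV dose is F × D_ev.
D_iv = F × D_ev = 0.74 × 100 = 74 mg

D_iv = 74.0 mg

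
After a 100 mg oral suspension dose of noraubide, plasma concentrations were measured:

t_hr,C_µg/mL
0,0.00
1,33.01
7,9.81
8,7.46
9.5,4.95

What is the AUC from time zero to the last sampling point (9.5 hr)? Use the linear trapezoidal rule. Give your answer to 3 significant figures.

Trapezoidal AUC_0→9.5:
  [0→1]: (0.00+33.01)/2 × 1 = 16.505
  [1→7]: (33.01+9.81)/2 × 6 = 128.46
  [7→8]: (9.81+7.46)/2 × 1 = 8.635
  [8→9.5]: (7.46+4.95)/2 × 1.5 = 9.3075
  Sum = 162.9075 µg/mL·hr

AUC = 163 µg/mL·hr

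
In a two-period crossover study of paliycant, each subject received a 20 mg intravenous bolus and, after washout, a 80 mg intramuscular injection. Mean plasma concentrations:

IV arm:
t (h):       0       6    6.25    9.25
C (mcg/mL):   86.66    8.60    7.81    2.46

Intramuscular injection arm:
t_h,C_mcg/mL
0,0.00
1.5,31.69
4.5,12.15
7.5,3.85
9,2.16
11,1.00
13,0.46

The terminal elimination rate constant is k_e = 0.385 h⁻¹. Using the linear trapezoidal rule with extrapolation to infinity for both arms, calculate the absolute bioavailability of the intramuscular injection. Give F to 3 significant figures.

Trapezoidal AUC_0→9.25 (IV):
  [0→6]: (86.66+8.60)/2 × 6 = 285.78
  [6→6.25]: (8.60+7.81)/2 × 0.25 = 2.05125
  [6.25→9.25]: (7.81+2.46)/2 × 3 = 15.405
  Sum = 303.23625 mcg/mL·h
IV tail: 2.46/0.385 = 6.390; AUC_iv,0→∞ = 303.23625 + 6.390 = 309.62625 mcg/mL·h
Trapezoidal AUC_0→13 (intramuscular injection):
  [0→1.5]: (0.00+31.69)/2 × 1.5 = 23.7675
  [1.5→4.5]: (31.69+12.15)/2 × 3 = 65.76
  [4.5→7.5]: (12.15+3.85)/2 × 3 = 24.0
  [7.5→9]: (3.85+2.16)/2 × 1.5 = 4.5075
  [9→11]: (2.16+1.00)/2 × 2 = 3.16
  [11→13]: (1.00+0.46)/2 × 2 = 1.46
  Sum = 122.655 mcg/mL·h
intramuscular injection tail: 0.46/0.385 = 1.195; AUC_ev,0→∞ = 122.655 + 1.195 = 123.85 mcg/mL·h
F = (AUC_ev/D_ev)/(AUC_iv/D_iv) = (123.85/80)/(309.62625/20) = 1.548125/15.4813 = 0.1000

F = 0.100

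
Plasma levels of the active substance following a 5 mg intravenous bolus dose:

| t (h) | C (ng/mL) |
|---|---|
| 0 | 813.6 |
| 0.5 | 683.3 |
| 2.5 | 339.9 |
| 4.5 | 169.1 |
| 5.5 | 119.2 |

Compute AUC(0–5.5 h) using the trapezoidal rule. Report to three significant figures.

AUC = 2050 ng/mL·h

Trapezoidal AUC_0→5.5:
  [0→0.5]: (813.6+683.3)/2 × 0.5 = 374.225
  [0.5→2.5]: (683.3+339.9)/2 × 2 = 1023.2
  [2.5→4.5]: (339.9+169.1)/2 × 2 = 509.0
  [4.5→5.5]: (169.1+119.2)/2 × 1 = 144.15
  Sum = 2050.575 ng/mL·h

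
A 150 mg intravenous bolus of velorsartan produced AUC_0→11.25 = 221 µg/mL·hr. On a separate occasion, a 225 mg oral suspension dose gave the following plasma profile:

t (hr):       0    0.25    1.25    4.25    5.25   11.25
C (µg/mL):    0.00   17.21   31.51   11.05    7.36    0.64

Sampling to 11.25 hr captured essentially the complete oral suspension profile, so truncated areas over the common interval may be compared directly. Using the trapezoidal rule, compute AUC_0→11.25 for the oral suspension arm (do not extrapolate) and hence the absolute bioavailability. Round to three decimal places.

F = 0.373

Trapezoidal AUC_0→11.25 (oral suspension):
  [0→0.25]: (0.00+17.21)/2 × 0.25 = 2.15125
  [0.25→1.25]: (17.21+31.51)/2 × 1 = 24.36
  [1.25→4.25]: (31.51+11.05)/2 × 3 = 63.84
  [4.25→5.25]: (11.05+7.36)/2 × 1 = 9.205
  [5.25→11.25]: (7.36+0.64)/2 × 6 = 24.0
  Sum = 123.55625 µg/mL·hr
F = (AUC_ev/D_ev)/(AUC_iv/D_iv) = (123.55625/225)/(221/150) = 0.549139/1.47333 = 0.3727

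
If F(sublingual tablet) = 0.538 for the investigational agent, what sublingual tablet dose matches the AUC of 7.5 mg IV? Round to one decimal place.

For equal systemic exposure: F × D_ev = D_iv
D_ev = D_iv / F = 7.5 / 0.538 = 13.9405 mg

D_sublingual = 13.9 mg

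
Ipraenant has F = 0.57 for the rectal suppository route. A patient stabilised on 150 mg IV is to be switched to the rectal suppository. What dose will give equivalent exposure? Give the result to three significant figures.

For equal systemic exposure: F × D_ev = D_iv
D_ev = D_iv / F = 150 / 0.57 = 263.158 mg

D_rectal = 263 mg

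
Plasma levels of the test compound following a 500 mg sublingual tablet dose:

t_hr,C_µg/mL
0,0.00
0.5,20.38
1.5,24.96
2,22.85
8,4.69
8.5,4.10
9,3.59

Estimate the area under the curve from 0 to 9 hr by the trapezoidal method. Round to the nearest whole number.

AUC = 126 µg/mL·hr

Trapezoidal AUC_0→9:
  [0→0.5]: (0.00+20.38)/2 × 0.5 = 5.095
  [0.5→1.5]: (20.38+24.96)/2 × 1 = 22.67
  [1.5→2]: (24.96+22.85)/2 × 0.5 = 11.9525
  [2→8]: (22.85+4.69)/2 × 6 = 82.62
  [8→8.5]: (4.69+4.10)/2 × 0.5 = 2.1975
  [8.5→9]: (4.10+3.59)/2 × 0.5 = 1.9225
  Sum = 126.4575 µg/mL·hr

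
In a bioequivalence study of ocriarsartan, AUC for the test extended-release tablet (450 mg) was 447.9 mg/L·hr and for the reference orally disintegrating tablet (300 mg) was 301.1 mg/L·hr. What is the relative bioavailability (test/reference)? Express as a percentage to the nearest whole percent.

F_rel = 99%

F_rel = (AUC_test/D_test) / (AUC_ref/D_ref)
      = (447.9/450) / (301.1/300)
      = 0.995333 / 1.00367 = 0.9917 = 99.17%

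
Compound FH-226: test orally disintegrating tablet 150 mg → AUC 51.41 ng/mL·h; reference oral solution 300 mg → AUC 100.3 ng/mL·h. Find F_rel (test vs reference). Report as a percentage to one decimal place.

F_rel = 102.5%

F_rel = (AUC_test/D_test) / (AUC_ref/D_ref)
      = (51.41/150) / (100.3/300)
      = 0.342733 / 0.334333 = 1.0251 = 102.51%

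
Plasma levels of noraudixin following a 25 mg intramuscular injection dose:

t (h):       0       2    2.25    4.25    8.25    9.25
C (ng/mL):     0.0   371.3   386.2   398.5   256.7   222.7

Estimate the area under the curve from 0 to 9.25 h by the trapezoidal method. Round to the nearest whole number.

Trapezoidal AUC_0→9.25:
  [0→2]: (0.0+371.3)/2 × 2 = 371.3
  [2→2.25]: (371.3+386.2)/2 × 0.25 = 94.6875
  [2.25→4.25]: (386.2+398.5)/2 × 2 = 784.7
  [4.25→8.25]: (398.5+256.7)/2 × 4 = 1310.4
  [8.25→9.25]: (256.7+222.7)/2 × 1 = 239.7
  Sum = 2800.7875 ng/mL·h

AUC = 2801 ng/mL·h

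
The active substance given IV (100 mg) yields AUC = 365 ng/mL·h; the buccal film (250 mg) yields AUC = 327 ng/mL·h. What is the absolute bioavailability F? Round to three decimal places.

F = 0.358

F = (AUC_ev / D_ev) / (AUC_iv / D_iv)
  = (327/250) / (365/100)
  = 1.308 / 3.65 = 0.3584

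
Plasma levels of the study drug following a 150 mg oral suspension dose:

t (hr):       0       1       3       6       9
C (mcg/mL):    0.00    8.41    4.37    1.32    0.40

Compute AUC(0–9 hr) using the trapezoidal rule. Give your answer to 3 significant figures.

AUC = 28.1 mcg/mL·hr

Trapezoidal AUC_0→9:
  [0→1]: (0.00+8.41)/2 × 1 = 4.205
  [1→3]: (8.41+4.37)/2 × 2 = 12.78
  [3→6]: (4.37+1.32)/2 × 3 = 8.535
  [6→9]: (1.32+0.40)/2 × 3 = 2.58
  Sum = 28.1 mcg/mL·hr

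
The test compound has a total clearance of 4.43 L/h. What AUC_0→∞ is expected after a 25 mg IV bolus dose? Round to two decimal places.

AUC_0→∞ = Dose_iv / CL
        = 25 / 4.43 = 5.64334 mg/L·h

AUC = 5.64 mg/L·h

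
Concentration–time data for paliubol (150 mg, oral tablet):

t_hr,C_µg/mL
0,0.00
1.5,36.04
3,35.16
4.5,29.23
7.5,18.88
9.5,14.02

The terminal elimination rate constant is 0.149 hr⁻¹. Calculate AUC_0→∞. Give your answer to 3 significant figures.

AUC = 328 µg/mL·hr

Trapezoidal AUC_0→9.5:
  [0→1.5]: (0.00+36.04)/2 × 1.5 = 27.03
  [1.5→3]: (36.04+35.16)/2 × 1.5 = 53.4
  [3→4.5]: (35.16+29.23)/2 × 1.5 = 48.2925
  [4.5→7.5]: (29.23+18.88)/2 × 3 = 72.165
  [7.5→9.5]: (18.88+14.02)/2 × 2 = 32.9
  Sum = 233.7875 µg/mL·hr
Extrapolated tail: C_last / k_e = 14.02 / 0.149 = 94.094
AUC_0→∞ = 233.7875 + 94.094 = 327.8815 µg/mL·hr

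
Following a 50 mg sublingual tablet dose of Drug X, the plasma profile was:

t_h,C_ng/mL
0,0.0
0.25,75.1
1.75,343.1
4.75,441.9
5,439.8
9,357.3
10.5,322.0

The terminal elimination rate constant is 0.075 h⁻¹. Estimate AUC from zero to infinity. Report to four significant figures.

Trapezoidal AUC_0→10.5:
  [0→0.25]: (0.0+75.1)/2 × 0.25 = 9.3875
  [0.25→1.75]: (75.1+343.1)/2 × 1.5 = 313.65
  [1.75→4.75]: (343.1+441.9)/2 × 3 = 1177.5
  [4.75→5]: (441.9+439.8)/2 × 0.25 = 110.2125
  [5→9]: (439.8+357.3)/2 × 4 = 1594.2
  [9→10.5]: (357.3+322.0)/2 × 1.5 = 509.475
  Sum = 3714.425 ng/mL·h
Extrapolated tail: C_last / k_e = 322.0 / 0.075 = 4293.333
AUC_0→∞ = 3714.425 + 4293.333 = 8007.758 ng/mL·h

AUC = 8008 ng/mL·h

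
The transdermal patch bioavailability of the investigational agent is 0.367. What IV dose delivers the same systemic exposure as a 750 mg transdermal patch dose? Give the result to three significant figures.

Systemic exposure from an extravascular dose = F × D_ev, so the equivalent IV dose is F × D_ev.
D_iv = F × D_ev = 0.367 × 750 = 275.25 mg

D_iv = 275 mg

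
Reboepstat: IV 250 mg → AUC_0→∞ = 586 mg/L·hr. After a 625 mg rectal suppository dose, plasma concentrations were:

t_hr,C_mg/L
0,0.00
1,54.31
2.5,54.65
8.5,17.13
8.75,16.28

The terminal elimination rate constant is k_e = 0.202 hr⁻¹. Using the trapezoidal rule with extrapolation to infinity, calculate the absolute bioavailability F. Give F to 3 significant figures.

F = 0.279

Trapezoidal AUC_0→8.75 (rectal suppository):
  [0→1]: (0.00+54.31)/2 × 1 = 27.155
  [1→2.5]: (54.31+54.65)/2 × 1.5 = 81.72
  [2.5→8.5]: (54.65+17.13)/2 × 6 = 215.34
  [8.5→8.75]: (17.13+16.28)/2 × 0.25 = 4.17625
  Sum = 328.39125 mg/L·hr
Tail: C_last/k_e = 16.28/0.202 = 80.594
AUC_0→∞ (rectal suppository) = 328.39125 + 80.594 = 408.98525 mg/L·hr
F = (AUC_ev/D_ev)/(AUC_iv/D_iv) = (408.98525/625)/(586/250) = 0.6543764/2.344 = 0.2792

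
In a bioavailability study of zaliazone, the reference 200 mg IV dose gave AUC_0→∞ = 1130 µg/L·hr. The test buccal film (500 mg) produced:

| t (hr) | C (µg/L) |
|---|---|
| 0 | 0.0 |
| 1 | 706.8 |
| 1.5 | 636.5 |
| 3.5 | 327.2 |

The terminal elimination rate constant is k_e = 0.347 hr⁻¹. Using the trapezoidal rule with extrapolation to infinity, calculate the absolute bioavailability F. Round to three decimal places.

F = 0.919

Trapezoidal AUC_0→3.5 (buccal film):
  [0→1]: (0.0+706.8)/2 × 1 = 353.4
  [1→1.5]: (706.8+636.5)/2 × 0.5 = 335.825
  [1.5→3.5]: (636.5+327.2)/2 × 2 = 963.7
  Sum = 1652.925 µg/L·hr
Tail: C_last/k_e = 327.2/0.347 = 942.939
AUC_0→∞ (buccal film) = 1652.925 + 942.939 = 2595.864 µg/L·hr
F = (AUC_ev/D_ev)/(AUC_iv/D_iv) = (2595.864/500)/(1130/200) = 5.191728/5.65 = 0.9189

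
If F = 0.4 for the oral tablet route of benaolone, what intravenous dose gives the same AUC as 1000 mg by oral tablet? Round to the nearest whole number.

D_iv = 400 mg

Systemic exposure from an extravascular dose = F × D_ev, so the equivalent IV dose is F × D_ev.
D_iv = F × D_ev = 0.4 × 1000 = 400 mg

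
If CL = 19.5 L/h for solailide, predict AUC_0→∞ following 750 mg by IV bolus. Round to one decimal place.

AUC_0→∞ = Dose_iv / CL
        = 750 / 19.5 = 38.4615 mg/L·h

AUC = 38.5 mg/L·h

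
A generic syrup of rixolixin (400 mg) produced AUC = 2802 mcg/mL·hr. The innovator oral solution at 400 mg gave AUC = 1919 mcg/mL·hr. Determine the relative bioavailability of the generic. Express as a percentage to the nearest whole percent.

F_rel = (AUC_test/D_test) / (AUC_ref/D_ref)
      = (2802/400) / (1919/400)
      = 7.005 / 4.7975 = 1.4601 = 146.01%

F_rel = 146%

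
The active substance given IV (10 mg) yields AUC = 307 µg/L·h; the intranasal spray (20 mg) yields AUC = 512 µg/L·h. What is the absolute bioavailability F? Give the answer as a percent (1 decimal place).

F = (AUC_ev / D_ev) / (AUC_iv / D_iv)
  = (512/20) / (307/10)
  = 25.6 / 30.7 = 0.8339
  = 83.39%

F = 83.4%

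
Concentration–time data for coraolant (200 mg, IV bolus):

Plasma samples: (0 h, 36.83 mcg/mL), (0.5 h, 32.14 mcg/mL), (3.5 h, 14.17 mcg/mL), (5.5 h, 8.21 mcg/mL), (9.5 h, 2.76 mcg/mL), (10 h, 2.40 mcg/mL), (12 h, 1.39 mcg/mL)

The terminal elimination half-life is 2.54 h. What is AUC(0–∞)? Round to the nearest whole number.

Trapezoidal AUC_0→12:
  [0→0.5]: (36.83+32.14)/2 × 0.5 = 17.2425
  [0.5→3.5]: (32.14+14.17)/2 × 3 = 69.465
  [3.5→5.5]: (14.17+8.21)/2 × 2 = 22.38
  [5.5→9.5]: (8.21+2.76)/2 × 4 = 21.94
  [9.5→10]: (2.76+2.40)/2 × 0.5 = 1.29
  [10→12]: (2.40+1.39)/2 × 2 = 3.79
  Sum = 136.1075 mcg/mL·h
k_e = ln2 / t½ = 0.693147 / 2.54 = 0.2729 h^-1
Extrapolated tail: C_last / k_e = 1.39 / 0.2729 = 5.093
AUC_0→∞ = 136.1075 + 5.093 = 141.2005 mcg/mL·h

AUC = 141 mcg/mL·h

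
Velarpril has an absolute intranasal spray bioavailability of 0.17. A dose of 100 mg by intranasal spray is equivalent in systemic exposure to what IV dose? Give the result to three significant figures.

Systemic exposure from an extravascular dose = F × D_ev, so the equivalent IV dose is F × D_ev.
D_iv = F × D_ev = 0.17 × 100 = 17 mg

D_iv = 17.0 mg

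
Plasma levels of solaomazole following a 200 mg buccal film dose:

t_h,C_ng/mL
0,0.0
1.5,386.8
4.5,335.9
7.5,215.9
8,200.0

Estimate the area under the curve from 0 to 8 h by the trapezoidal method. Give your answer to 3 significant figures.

AUC = 2310 ng/mL·h

Trapezoidal AUC_0→8:
  [0→1.5]: (0.0+386.8)/2 × 1.5 = 290.1
  [1.5→4.5]: (386.8+335.9)/2 × 3 = 1084.05
  [4.5→7.5]: (335.9+215.9)/2 × 3 = 827.7
  [7.5→8]: (215.9+200.0)/2 × 0.5 = 103.975
  Sum = 2305.825 ng/mL·h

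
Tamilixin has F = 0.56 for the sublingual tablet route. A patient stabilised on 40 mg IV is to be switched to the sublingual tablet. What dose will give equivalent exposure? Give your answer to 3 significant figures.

D_sublingual = 71.4 mg

For equal systemic exposure: F × D_ev = D_iv
D_ev = D_iv / F = 40 / 0.56 = 71.4286 mg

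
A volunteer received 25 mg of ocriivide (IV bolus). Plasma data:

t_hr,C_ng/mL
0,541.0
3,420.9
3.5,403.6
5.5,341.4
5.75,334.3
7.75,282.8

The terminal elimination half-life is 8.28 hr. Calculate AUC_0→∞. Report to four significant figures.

Trapezoidal AUC_0→7.75:
  [0→3]: (541.0+420.9)/2 × 3 = 1442.85
  [3→3.5]: (420.9+403.6)/2 × 0.5 = 206.125
  [3.5→5.5]: (403.6+341.4)/2 × 2 = 745.0
  [5.5→5.75]: (341.4+334.3)/2 × 0.25 = 84.4625
  [5.75→7.75]: (334.3+282.8)/2 × 2 = 617.1
  Sum = 3095.5375 ng/mL·hr
k_e = ln2 / t½ = 0.693147 / 8.28 = 0.0837 hr^-1
Extrapolated tail: C_last / k_e = 282.8 / 0.0837 = 3378.734
AUC_0→∞ = 3095.5375 + 3378.734 = 6474.2715 ng/mL·hr

AUC = 6474 ng/mL·hr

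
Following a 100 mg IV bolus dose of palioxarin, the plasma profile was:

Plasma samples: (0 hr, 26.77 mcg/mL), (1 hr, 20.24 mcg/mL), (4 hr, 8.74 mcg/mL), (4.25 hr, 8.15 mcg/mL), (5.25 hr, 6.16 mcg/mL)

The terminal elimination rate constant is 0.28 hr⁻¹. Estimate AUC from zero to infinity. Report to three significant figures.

AUC = 98.2 mcg/mL·hr

Trapezoidal AUC_0→5.25:
  [0→1]: (26.77+20.24)/2 × 1 = 23.505
  [1→4]: (20.24+8.74)/2 × 3 = 43.47
  [4→4.25]: (8.74+8.15)/2 × 0.25 = 2.11125
  [4.25→5.25]: (8.15+6.16)/2 × 1 = 7.155
  Sum = 76.24125 mcg/mL·hr
Extrapolated tail: C_last / k_e = 6.16 / 0.28 = 22.000
AUC_0→∞ = 76.24125 + 22.000 = 98.24125 mcg/mL·hr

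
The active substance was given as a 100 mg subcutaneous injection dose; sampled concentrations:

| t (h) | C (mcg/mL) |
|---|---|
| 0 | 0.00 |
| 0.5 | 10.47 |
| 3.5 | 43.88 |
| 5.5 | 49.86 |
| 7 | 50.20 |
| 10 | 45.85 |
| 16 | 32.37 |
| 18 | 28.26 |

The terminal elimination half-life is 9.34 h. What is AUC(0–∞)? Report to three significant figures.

AUC = 1070 mcg/mL·h

Trapezoidal AUC_0→18:
  [0→0.5]: (0.00+10.47)/2 × 0.5 = 2.6175
  [0.5→3.5]: (10.47+43.88)/2 × 3 = 81.525
  [3.5→5.5]: (43.88+49.86)/2 × 2 = 93.74
  [5.5→7]: (49.86+50.20)/2 × 1.5 = 75.045
  [7→10]: (50.20+45.85)/2 × 3 = 144.075
  [10→16]: (45.85+32.37)/2 × 6 = 234.66
  [16→18]: (32.37+28.26)/2 × 2 = 60.63
  Sum = 692.2925 mcg/mL·h
k_e = ln2 / t½ = 0.693147 / 9.34 = 0.0742 h^-1
Extrapolated tail: C_last / k_e = 28.26 / 0.0742 = 380.863
AUC_0→∞ = 692.2925 + 380.863 = 1073.1555 mcg/mL·h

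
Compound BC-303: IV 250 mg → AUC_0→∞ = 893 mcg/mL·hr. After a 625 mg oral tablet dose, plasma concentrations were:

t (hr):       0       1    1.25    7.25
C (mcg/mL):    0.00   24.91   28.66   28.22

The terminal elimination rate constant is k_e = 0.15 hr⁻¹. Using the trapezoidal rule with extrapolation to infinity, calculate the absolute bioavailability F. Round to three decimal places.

F = 0.169

Trapezoidal AUC_0→7.25 (oral tablet):
  [0→1]: (0.00+24.91)/2 × 1 = 12.455
  [1→1.25]: (24.91+28.66)/2 × 0.25 = 6.69625
  [1.25→7.25]: (28.66+28.22)/2 × 6 = 170.64
  Sum = 189.79125 mcg/mL·hr
Tail: C_last/k_e = 28.22/0.15 = 188.133
AUC_0→∞ (oral tablet) = 189.79125 + 188.133 = 377.92425 mcg/mL·hr
F = (AUC_ev/D_ev)/(AUC_iv/D_iv) = (377.92425/625)/(893/250) = 0.6046788/3.572 = 0.1693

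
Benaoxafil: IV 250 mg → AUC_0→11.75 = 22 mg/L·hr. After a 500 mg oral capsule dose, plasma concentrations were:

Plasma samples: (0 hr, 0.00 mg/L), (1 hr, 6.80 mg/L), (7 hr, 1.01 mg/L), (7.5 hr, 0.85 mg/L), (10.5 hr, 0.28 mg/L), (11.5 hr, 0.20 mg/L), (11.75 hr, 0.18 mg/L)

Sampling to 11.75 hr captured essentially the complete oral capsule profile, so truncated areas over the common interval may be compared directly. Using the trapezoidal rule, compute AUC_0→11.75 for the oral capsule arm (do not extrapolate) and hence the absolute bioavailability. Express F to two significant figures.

Trapezoidal AUC_0→11.75 (oral capsule):
  [0→1]: (0.00+6.80)/2 × 1 = 3.4
  [1→7]: (6.80+1.01)/2 × 6 = 23.43
  [7→7.5]: (1.01+0.85)/2 × 0.5 = 0.465
  [7.5→10.5]: (0.85+0.28)/2 × 3 = 1.695
  [10.5→11.5]: (0.28+0.20)/2 × 1 = 0.24
  [11.5→11.75]: (0.20+0.18)/2 × 0.25 = 0.0475
  Sum = 29.2775 mg/L·hr
F = (AUC_ev/D_ev)/(AUC_iv/D_iv) = (29.2775/500)/(22/250) = 0.058555/0.088 = 0.6654

F = 0.67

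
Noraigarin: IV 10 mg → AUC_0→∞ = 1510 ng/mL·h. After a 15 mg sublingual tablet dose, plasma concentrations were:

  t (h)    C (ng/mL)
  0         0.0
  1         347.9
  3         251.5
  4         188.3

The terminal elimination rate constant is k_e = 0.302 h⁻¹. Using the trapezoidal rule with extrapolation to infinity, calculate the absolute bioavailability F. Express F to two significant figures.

F = 0.71

Trapezoidal AUC_0→4 (sublingual tablet):
  [0→1]: (0.0+347.9)/2 × 1 = 173.95
  [1→3]: (347.9+251.5)/2 × 2 = 599.4
  [3→4]: (251.5+188.3)/2 × 1 = 219.9
  Sum = 993.25 ng/mL·h
Tail: C_last/k_e = 188.3/0.302 = 623.510
AUC_0→∞ (sublingual tablet) = 993.25 + 623.510 = 1616.76 ng/mL·h
F = (AUC_ev/D_ev)/(AUC_iv/D_iv) = (1616.76/15)/(1510/10) = 107.784/151 = 0.7138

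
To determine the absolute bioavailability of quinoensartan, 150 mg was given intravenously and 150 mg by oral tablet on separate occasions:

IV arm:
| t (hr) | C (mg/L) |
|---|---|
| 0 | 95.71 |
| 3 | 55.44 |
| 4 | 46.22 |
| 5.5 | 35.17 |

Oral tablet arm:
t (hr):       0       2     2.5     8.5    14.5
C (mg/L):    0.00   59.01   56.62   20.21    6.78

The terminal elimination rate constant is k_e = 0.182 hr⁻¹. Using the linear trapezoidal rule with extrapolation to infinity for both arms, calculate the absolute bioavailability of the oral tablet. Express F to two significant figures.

F = 0.82

Trapezoidal AUC_0→5.5 (IV):
  [0→3]: (95.71+55.44)/2 × 3 = 226.725
  [3→4]: (55.44+46.22)/2 × 1 = 50.83
  [4→5.5]: (46.22+35.17)/2 × 1.5 = 61.0425
  Sum = 338.5975 mg/L·hr
IV tail: 35.17/0.182 = 193.242; AUC_iv,0→∞ = 338.5975 + 193.242 = 531.8395 mg/L·hr
Trapezoidal AUC_0→14.5 (oral tablet):
  [0→2]: (0.00+59.01)/2 × 2 = 59.01
  [2→2.5]: (59.01+56.62)/2 × 0.5 = 28.9075
  [2.5→8.5]: (56.62+20.21)/2 × 6 = 230.49
  [8.5→14.5]: (20.21+6.78)/2 × 6 = 80.97
  Sum = 399.3775 mg/L·hr
oral tablet tail: 6.78/0.182 = 37.253; AUC_ev,0→∞ = 399.3775 + 37.253 = 436.6305 mg/L·hr
F = (AUC_ev/D_ev)/(AUC_iv/D_iv) = (436.6305/150)/(531.8395/150) = 2.91087/3.5456 = 0.8210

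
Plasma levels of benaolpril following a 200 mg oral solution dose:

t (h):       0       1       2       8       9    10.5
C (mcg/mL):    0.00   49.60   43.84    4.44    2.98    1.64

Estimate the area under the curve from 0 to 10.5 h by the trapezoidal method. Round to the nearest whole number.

AUC = 224 mcg/mL·h

Trapezoidal AUC_0→10.5:
  [0→1]: (0.00+49.60)/2 × 1 = 24.8
  [1→2]: (49.60+43.84)/2 × 1 = 46.72
  [2→8]: (43.84+4.44)/2 × 6 = 144.84
  [8→9]: (4.44+2.98)/2 × 1 = 3.71
  [9→10.5]: (2.98+1.64)/2 × 1.5 = 3.465
  Sum = 223.535 mcg/mL·h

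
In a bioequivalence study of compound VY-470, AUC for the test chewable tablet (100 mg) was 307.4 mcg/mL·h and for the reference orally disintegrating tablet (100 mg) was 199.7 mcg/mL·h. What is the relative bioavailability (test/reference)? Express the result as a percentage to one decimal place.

F_rel = 153.9%

F_rel = (AUC_test/D_test) / (AUC_ref/D_ref)
      = (307.4/100) / (199.7/100)
      = 3.074 / 1.997 = 1.5393 = 153.93%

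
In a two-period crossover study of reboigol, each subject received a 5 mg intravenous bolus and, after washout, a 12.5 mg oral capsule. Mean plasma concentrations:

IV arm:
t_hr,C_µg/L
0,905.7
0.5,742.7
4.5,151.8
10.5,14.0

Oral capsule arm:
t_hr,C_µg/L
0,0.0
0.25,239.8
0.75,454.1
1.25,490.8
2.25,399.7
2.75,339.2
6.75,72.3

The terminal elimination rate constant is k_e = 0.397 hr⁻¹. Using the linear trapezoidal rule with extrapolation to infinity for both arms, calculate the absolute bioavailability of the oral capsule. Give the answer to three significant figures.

Trapezoidal AUC_0→10.5 (IV):
  [0→0.5]: (905.7+742.7)/2 × 0.5 = 412.1
  [0.5→4.5]: (742.7+151.8)/2 × 4 = 1789.0
  [4.5→10.5]: (151.8+14.0)/2 × 6 = 497.4
  Sum = 2698.5 µg/L·hr
IV tail: 14.0/0.397 = 35.264; AUC_iv,0→∞ = 2698.5 + 35.264 = 2733.764 µg/L·hr
Trapezoidal AUC_0→6.75 (oral capsule):
  [0→0.25]: (0.0+239.8)/2 × 0.25 = 29.975
  [0.25→0.75]: (239.8+454.1)/2 × 0.5 = 173.475
  [0.75→1.25]: (454.1+490.8)/2 × 0.5 = 236.225
  [1.25→2.25]: (490.8+399.7)/2 × 1 = 445.25
  [2.25→2.75]: (399.7+339.2)/2 × 0.5 = 184.725
  [2.75→6.75]: (339.2+72.3)/2 × 4 = 823.0
  Sum = 1892.65 µg/L·hr
oral capsule tail: 72.3/0.397 = 182.116; AUC_ev,0→∞ = 1892.65 + 182.116 = 2074.766 µg/L·hr
F = (AUC_ev/D_ev)/(AUC_iv/D_iv) = (2074.766/12.5)/(2733.764/5) = 165.98128/546.7528 = 0.3036

F = 0.304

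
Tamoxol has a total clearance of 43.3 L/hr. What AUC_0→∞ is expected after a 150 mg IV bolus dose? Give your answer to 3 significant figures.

AUC = 3.46 mg/L·hr

AUC_0→∞ = Dose_iv / CL
        = 150 / 43.3 = 3.4642 mg/L·hr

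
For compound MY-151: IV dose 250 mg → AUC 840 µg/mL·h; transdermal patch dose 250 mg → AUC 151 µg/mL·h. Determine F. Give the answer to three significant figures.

F = (AUC_ev / D_ev) / (AUC_iv / D_iv)
  = (151/250) / (840/250)
  = 0.604 / 3.36 = 0.1798

F = 0.180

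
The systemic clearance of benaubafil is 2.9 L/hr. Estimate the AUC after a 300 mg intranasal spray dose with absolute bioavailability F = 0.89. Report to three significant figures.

AUC = 92.1 mg/L·hr

AUC_0→∞ = F × Dose / CL
        = 0.89 × 300 / 2.9 = 92.069 mg/L·hr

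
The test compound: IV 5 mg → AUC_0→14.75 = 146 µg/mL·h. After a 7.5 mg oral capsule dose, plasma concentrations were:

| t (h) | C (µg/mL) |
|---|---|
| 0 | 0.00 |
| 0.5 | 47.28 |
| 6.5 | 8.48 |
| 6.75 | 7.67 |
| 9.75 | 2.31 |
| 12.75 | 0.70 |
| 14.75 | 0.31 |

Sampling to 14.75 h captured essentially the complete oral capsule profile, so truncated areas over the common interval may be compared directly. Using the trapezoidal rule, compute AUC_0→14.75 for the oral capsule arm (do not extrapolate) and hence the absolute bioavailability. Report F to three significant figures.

F = 0.921

Trapezoidal AUC_0→14.75 (oral capsule):
  [0→0.5]: (0.00+47.28)/2 × 0.5 = 11.82
  [0.5→6.5]: (47.28+8.48)/2 × 6 = 167.28
  [6.5→6.75]: (8.48+7.67)/2 × 0.25 = 2.01875
  [6.75→9.75]: (7.67+2.31)/2 × 3 = 14.97
  [9.75→12.75]: (2.31+0.70)/2 × 3 = 4.515
  [12.75→14.75]: (0.70+0.31)/2 × 2 = 1.01
  Sum = 201.61375 µg/mL·h
F = (AUC_ev/D_ev)/(AUC_iv/D_iv) = (201.61375/7.5)/(146/5) = 26.8818/29.2 = 0.9206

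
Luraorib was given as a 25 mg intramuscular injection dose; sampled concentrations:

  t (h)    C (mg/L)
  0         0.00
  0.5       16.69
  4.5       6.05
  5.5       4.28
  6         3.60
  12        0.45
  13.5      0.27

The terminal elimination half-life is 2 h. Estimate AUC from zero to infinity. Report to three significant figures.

Trapezoidal AUC_0→13.5:
  [0→0.5]: (0.00+16.69)/2 × 0.5 = 4.1725
  [0.5→4.5]: (16.69+6.05)/2 × 4 = 45.48
  [4.5→5.5]: (6.05+4.28)/2 × 1 = 5.165
  [5.5→6]: (4.28+3.60)/2 × 0.5 = 1.97
  [6→12]: (3.60+0.45)/2 × 6 = 12.15
  [12→13.5]: (0.45+0.27)/2 × 1.5 = 0.54
  Sum = 69.4775 mg/L·h
k_e = ln2 / t½ = 0.693147 / 2 = 0.3466 h^-1
Extrapolated tail: C_last / k_e = 0.27 / 0.3466 = 0.779
AUC_0→∞ = 69.4775 + 0.779 = 70.2565 mg/L·h

AUC = 70.3 mg/L·h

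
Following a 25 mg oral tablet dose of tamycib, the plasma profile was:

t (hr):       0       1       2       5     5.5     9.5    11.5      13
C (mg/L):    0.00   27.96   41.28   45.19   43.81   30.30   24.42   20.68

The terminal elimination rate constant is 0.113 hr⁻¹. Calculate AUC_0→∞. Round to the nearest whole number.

Trapezoidal AUC_0→13:
  [0→1]: (0.00+27.96)/2 × 1 = 13.98
  [1→2]: (27.96+41.28)/2 × 1 = 34.62
  [2→5]: (41.28+45.19)/2 × 3 = 129.705
  [5→5.5]: (45.19+43.81)/2 × 0.5 = 22.25
  [5.5→9.5]: (43.81+30.30)/2 × 4 = 148.22
  [9.5→11.5]: (30.30+24.42)/2 × 2 = 54.72
  [11.5→13]: (24.42+20.68)/2 × 1.5 = 33.825
  Sum = 437.32 mg/L·hr
Extrapolated tail: C_last / k_e = 20.68 / 0.113 = 183.009
AUC_0→∞ = 437.32 + 183.009 = 620.329 mg/L·hr

AUC = 620 mg/L·hr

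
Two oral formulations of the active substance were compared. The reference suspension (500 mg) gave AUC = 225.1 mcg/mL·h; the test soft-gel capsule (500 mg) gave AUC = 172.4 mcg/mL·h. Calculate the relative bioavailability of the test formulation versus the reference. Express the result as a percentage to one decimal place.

F_rel = 76.6%

F_rel = (AUC_test/D_test) / (AUC_ref/D_ref)
      = (172.4/500) / (225.1/500)
      = 0.3448 / 0.4502 = 0.7659 = 76.59%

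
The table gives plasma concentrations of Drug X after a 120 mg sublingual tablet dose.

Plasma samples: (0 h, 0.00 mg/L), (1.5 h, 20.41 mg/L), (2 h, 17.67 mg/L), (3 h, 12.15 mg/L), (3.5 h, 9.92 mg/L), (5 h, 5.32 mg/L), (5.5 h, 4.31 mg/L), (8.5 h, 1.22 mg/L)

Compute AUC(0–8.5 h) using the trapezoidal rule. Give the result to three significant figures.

AUC = 67.4 mg/L·h

Trapezoidal AUC_0→8.5:
  [0→1.5]: (0.00+20.41)/2 × 1.5 = 15.3075
  [1.5→2]: (20.41+17.67)/2 × 0.5 = 9.52
  [2→3]: (17.67+12.15)/2 × 1 = 14.91
  [3→3.5]: (12.15+9.92)/2 × 0.5 = 5.5175
  [3.5→5]: (9.92+5.32)/2 × 1.5 = 11.43
  [5→5.5]: (5.32+4.31)/2 × 0.5 = 2.4075
  [5.5→8.5]: (4.31+1.22)/2 × 3 = 8.295
  Sum = 67.3875 mg/L·h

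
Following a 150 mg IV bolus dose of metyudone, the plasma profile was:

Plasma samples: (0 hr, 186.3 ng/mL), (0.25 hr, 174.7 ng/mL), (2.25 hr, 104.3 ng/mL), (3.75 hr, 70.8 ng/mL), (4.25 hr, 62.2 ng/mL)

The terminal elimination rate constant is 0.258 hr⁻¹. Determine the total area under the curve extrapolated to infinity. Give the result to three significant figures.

AUC = 730 ng/mL·hr

Trapezoidal AUC_0→4.25:
  [0→0.25]: (186.3+174.7)/2 × 0.25 = 45.125
  [0.25→2.25]: (174.7+104.3)/2 × 2 = 279.0
  [2.25→3.75]: (104.3+70.8)/2 × 1.5 = 131.325
  [3.75→4.25]: (70.8+62.2)/2 × 0.5 = 33.25
  Sum = 488.7 ng/mL·hr
Extrapolated tail: C_last / k_e = 62.2 / 0.258 = 241.085
AUC_0→∞ = 488.7 + 241.085 = 729.785 ng/mL·hr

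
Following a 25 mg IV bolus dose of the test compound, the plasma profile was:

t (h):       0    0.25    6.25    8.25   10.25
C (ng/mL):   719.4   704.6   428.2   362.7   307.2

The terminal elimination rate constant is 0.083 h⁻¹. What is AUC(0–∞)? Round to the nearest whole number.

AUC = 8738 ng/mL·h

Trapezoidal AUC_0→10.25:
  [0→0.25]: (719.4+704.6)/2 × 0.25 = 178.0
  [0.25→6.25]: (704.6+428.2)/2 × 6 = 3398.4
  [6.25→8.25]: (428.2+362.7)/2 × 2 = 790.9
  [8.25→10.25]: (362.7+307.2)/2 × 2 = 669.9
  Sum = 5037.2 ng/mL·h
Extrapolated tail: C_last / k_e = 307.2 / 0.083 = 3701.205
AUC_0→∞ = 5037.2 + 3701.205 = 8738.405 ng/mL·h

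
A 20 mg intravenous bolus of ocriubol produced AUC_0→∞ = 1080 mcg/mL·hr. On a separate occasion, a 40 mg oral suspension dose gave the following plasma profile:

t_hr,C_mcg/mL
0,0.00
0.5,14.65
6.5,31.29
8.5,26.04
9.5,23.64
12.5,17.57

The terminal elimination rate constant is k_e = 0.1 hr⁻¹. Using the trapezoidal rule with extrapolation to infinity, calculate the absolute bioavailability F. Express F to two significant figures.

Trapezoidal AUC_0→12.5 (oral suspension):
  [0→0.5]: (0.00+14.65)/2 × 0.5 = 3.6625
  [0.5→6.5]: (14.65+31.29)/2 × 6 = 137.82
  [6.5→8.5]: (31.29+26.04)/2 × 2 = 57.33
  [8.5→9.5]: (26.04+23.64)/2 × 1 = 24.84
  [9.5→12.5]: (23.64+17.57)/2 × 3 = 61.815
  Sum = 285.4675 mcg/mL·hr
Tail: C_last/k_e = 17.57/0.1 = 175.700
AUC_0→∞ (oral suspension) = 285.4675 + 175.700 = 461.1675 mcg/mL·hr
F = (AUC_ev/D_ev)/(AUC_iv/D_iv) = (461.1675/40)/(1080/20) = 11.5292/54 = 0.2135

F = 0.21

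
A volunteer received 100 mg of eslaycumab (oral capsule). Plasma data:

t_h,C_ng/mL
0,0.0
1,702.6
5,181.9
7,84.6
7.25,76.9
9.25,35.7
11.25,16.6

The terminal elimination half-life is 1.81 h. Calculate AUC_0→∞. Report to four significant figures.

AUC = 2615 ng/mL·h

Trapezoidal AUC_0→11.25:
  [0→1]: (0.0+702.6)/2 × 1 = 351.3
  [1→5]: (702.6+181.9)/2 × 4 = 1769.0
  [5→7]: (181.9+84.6)/2 × 2 = 266.5
  [7→7.25]: (84.6+76.9)/2 × 0.25 = 20.1875
  [7.25→9.25]: (76.9+35.7)/2 × 2 = 112.6
  [9.25→11.25]: (35.7+16.6)/2 × 2 = 52.3
  Sum = 2571.8875 ng/mL·h
k_e = ln2 / t½ = 0.693147 / 1.81 = 0.3830 h^-1
Extrapolated tail: C_last / k_e = 16.6 / 0.383 = 43.342
AUC_0→∞ = 2571.8875 + 43.342 = 2615.2295 ng/mL·h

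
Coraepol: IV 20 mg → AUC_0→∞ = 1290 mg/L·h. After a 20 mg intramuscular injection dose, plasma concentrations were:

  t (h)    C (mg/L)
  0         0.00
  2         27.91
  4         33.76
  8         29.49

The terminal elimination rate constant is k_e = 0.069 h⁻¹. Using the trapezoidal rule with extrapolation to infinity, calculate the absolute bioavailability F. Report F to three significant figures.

F = 0.499

Trapezoidal AUC_0→8 (intramuscular injection):
  [0→2]: (0.00+27.91)/2 × 2 = 27.91
  [2→4]: (27.91+33.76)/2 × 2 = 61.67
  [4→8]: (33.76+29.49)/2 × 4 = 126.5
  Sum = 216.08 mg/L·h
Tail: C_last/k_e = 29.49/0.069 = 427.391
AUC_0→∞ (intramuscular injection) = 216.08 + 427.391 = 643.471 mg/L·h
F = (AUC_ev/D_ev)/(AUC_iv/D_iv) = (643.471/20)/(1290/20) = 32.17355/64.5 = 0.4988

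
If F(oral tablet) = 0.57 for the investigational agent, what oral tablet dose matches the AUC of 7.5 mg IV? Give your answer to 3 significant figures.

D_oral = 13.2 mg

For equal systemic exposure: F × D_ev = D_iv
D_ev = D_iv / F = 7.5 / 0.57 = 13.1579 mg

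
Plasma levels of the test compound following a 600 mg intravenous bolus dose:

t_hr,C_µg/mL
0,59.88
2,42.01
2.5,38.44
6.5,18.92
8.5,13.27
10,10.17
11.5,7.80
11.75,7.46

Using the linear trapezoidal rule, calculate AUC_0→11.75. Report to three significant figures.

AUC = 302 µg/mL·hr

Trapezoidal AUC_0→11.75:
  [0→2]: (59.88+42.01)/2 × 2 = 101.89
  [2→2.5]: (42.01+38.44)/2 × 0.5 = 20.1125
  [2.5→6.5]: (38.44+18.92)/2 × 4 = 114.72
  [6.5→8.5]: (18.92+13.27)/2 × 2 = 32.19
  [8.5→10]: (13.27+10.17)/2 × 1.5 = 17.58
  [10→11.5]: (10.17+7.80)/2 × 1.5 = 13.4775
  [11.5→11.75]: (7.80+7.46)/2 × 0.25 = 1.9075
  Sum = 301.8775 µg/mL·hr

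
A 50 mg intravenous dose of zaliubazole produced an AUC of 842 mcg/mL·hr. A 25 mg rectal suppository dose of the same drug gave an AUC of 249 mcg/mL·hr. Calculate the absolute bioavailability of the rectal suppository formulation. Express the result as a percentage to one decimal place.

F = 59.1%

F = (AUC_ev / D_ev) / (AUC_iv / D_iv)
  = (249/25) / (842/50)
  = 9.96 / 16.84 = 0.5914
  = 59.14%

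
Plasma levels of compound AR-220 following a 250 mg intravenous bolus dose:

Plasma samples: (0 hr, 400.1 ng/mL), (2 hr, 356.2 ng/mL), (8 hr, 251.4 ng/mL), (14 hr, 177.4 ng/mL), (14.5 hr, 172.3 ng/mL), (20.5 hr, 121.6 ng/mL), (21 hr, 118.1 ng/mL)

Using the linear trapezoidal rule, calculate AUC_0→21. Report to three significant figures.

Trapezoidal AUC_0→21:
  [0→2]: (400.1+356.2)/2 × 2 = 756.3
  [2→8]: (356.2+251.4)/2 × 6 = 1822.8
  [8→14]: (251.4+177.4)/2 × 6 = 1286.4
  [14→14.5]: (177.4+172.3)/2 × 0.5 = 87.425
  [14.5→20.5]: (172.3+121.6)/2 × 6 = 881.7
  [20.5→21]: (121.6+118.1)/2 × 0.5 = 59.925
  Sum = 4894.55 ng/mL·hr

AUC = 4890 ng/mL·hr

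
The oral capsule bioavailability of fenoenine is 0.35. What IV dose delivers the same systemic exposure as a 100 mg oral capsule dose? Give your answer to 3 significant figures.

D_iv = 35.0 mg

Systemic exposure from an extravascular dose = F × D_ev, so the equivalent IV dose is F × D_ev.
D_iv = F × D_ev = 0.35 × 100 = 35 mg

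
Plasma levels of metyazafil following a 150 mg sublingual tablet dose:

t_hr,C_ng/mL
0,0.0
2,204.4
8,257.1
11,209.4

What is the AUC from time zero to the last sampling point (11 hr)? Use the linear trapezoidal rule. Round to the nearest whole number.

AUC = 2289 ng/mL·hr

Trapezoidal AUC_0→11:
  [0→2]: (0.0+204.4)/2 × 2 = 204.4
  [2→8]: (204.4+257.1)/2 × 6 = 1384.5
  [8→11]: (257.1+209.4)/2 × 3 = 699.75
  Sum = 2288.65 ng/mL·hr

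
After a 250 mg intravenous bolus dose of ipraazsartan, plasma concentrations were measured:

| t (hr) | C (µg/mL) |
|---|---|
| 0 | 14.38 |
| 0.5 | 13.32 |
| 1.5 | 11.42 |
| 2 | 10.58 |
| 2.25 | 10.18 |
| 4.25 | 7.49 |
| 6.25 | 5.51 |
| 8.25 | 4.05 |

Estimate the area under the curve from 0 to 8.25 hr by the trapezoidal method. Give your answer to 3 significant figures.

AUC = 67.6 µg/mL·hr

Trapezoidal AUC_0→8.25:
  [0→0.5]: (14.38+13.32)/2 × 0.5 = 6.925
  [0.5→1.5]: (13.32+11.42)/2 × 1 = 12.37
  [1.5→2]: (11.42+10.58)/2 × 0.5 = 5.5
  [2→2.25]: (10.58+10.18)/2 × 0.25 = 2.595
  [2.25→4.25]: (10.18+7.49)/2 × 2 = 17.67
  [4.25→6.25]: (7.49+5.51)/2 × 2 = 13.0
  [6.25→8.25]: (5.51+4.05)/2 × 2 = 9.56
  Sum = 67.62 µg/mL·hr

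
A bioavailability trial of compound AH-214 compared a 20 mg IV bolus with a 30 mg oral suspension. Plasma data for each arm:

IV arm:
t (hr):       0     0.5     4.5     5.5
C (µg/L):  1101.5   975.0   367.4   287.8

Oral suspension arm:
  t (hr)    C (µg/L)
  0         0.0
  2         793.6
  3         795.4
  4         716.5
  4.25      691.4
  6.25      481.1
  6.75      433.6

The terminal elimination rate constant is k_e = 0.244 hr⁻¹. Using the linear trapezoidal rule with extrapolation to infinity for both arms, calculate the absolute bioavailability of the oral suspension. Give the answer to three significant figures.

F = 0.806

Trapezoidal AUC_0→5.5 (IV):
  [0→0.5]: (1101.5+975.0)/2 × 0.5 = 519.125
  [0.5→4.5]: (975.0+367.4)/2 × 4 = 2684.8
  [4.5→5.5]: (367.4+287.8)/2 × 1 = 327.6
  Sum = 3531.525 µg/L·hr
IV tail: 287.8/0.244 = 1179.508; AUC_iv,0→∞ = 3531.525 + 1179.508 = 4711.033 µg/L·hr
Trapezoidal AUC_0→6.75 (oral suspension):
  [0→2]: (0.0+793.6)/2 × 2 = 793.6
  [2→3]: (793.6+795.4)/2 × 1 = 794.5
  [3→4]: (795.4+716.5)/2 × 1 = 755.95
  [4→4.25]: (716.5+691.4)/2 × 0.25 = 175.9875
  [4.25→6.25]: (691.4+481.1)/2 × 2 = 1172.5
  [6.25→6.75]: (481.1+433.6)/2 × 0.5 = 228.675
  Sum = 3921.2125 µg/L·hr
oral suspension tail: 433.6/0.244 = 1777.049; AUC_ev,0→∞ = 3921.2125 + 1777.049 = 5698.2615 µg/L·hr
F = (AUC_ev/D_ev)/(AUC_iv/D_iv) = (5698.2615/30)/(4711.033/20) = 189.94205/235.55165 = 0.8064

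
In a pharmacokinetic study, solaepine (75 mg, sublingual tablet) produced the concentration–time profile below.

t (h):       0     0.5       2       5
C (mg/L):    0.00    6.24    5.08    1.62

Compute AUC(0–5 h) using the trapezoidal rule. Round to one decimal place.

Trapezoidal AUC_0→5:
  [0→0.5]: (0.00+6.24)/2 × 0.5 = 1.56
  [0.5→2]: (6.24+5.08)/2 × 1.5 = 8.49
  [2→5]: (5.08+1.62)/2 × 3 = 10.05
  Sum = 20.1 mg/L·h

AUC = 20.1 mg/L·h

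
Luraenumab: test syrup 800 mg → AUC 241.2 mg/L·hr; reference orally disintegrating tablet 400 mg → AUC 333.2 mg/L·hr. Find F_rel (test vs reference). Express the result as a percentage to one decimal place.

F_rel = 36.2%

F_rel = (AUC_test/D_test) / (AUC_ref/D_ref)
      = (241.2/800) / (333.2/400)
      = 0.3015 / 0.833 = 0.3619 = 36.19%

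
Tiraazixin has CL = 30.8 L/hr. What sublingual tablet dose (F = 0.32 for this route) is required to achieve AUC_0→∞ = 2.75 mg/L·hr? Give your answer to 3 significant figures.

Dose = 265 mg

Dose = CL × AUC_0→∞ / F
     = 30.8 × 2.75 / 0.32 = 264.6875 mg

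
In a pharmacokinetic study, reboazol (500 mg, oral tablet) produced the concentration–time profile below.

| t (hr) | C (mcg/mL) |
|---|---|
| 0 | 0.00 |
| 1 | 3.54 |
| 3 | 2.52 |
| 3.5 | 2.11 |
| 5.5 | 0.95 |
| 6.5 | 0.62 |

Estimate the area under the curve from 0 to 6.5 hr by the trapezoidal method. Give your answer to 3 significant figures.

AUC = 12.8 mcg/mL·hr

Trapezoidal AUC_0→6.5:
  [0→1]: (0.00+3.54)/2 × 1 = 1.77
  [1→3]: (3.54+2.52)/2 × 2 = 6.06
  [3→3.5]: (2.52+2.11)/2 × 0.5 = 1.1575
  [3.5→5.5]: (2.11+0.95)/2 × 2 = 3.06
  [5.5→6.5]: (0.95+0.62)/2 × 1 = 0.785
  Sum = 12.8325 mcg/mL·hr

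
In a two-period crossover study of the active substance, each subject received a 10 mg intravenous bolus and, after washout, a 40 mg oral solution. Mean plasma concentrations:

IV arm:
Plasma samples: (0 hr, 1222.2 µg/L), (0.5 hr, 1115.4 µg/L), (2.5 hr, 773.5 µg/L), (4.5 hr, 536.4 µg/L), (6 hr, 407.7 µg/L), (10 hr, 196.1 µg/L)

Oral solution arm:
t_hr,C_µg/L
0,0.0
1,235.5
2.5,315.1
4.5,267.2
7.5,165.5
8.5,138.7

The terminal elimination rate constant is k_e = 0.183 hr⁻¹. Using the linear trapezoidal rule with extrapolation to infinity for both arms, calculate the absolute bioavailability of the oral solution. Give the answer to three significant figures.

Trapezoidal AUC_0→10 (IV):
  [0→0.5]: (1222.2+1115.4)/2 × 0.5 = 584.4
  [0.5→2.5]: (1115.4+773.5)/2 × 2 = 1888.9
  [2.5→4.5]: (773.5+536.4)/2 × 2 = 1309.9
  [4.5→6]: (536.4+407.7)/2 × 1.5 = 708.075
  [6→10]: (407.7+196.1)/2 × 4 = 1207.6
  Sum = 5698.875 µg/L·hr
IV tail: 196.1/0.183 = 1071.585; AUC_iv,0→∞ = 5698.875 + 1071.585 = 6770.46 µg/L·hr
Trapezoidal AUC_0→8.5 (oral solution):
  [0→1]: (0.0+235.5)/2 × 1 = 117.75
  [1→2.5]: (235.5+315.1)/2 × 1.5 = 412.95
  [2.5→4.5]: (315.1+267.2)/2 × 2 = 582.3
  [4.5→7.5]: (267.2+165.5)/2 × 3 = 649.05
  [7.5→8.5]: (165.5+138.7)/2 × 1 = 152.1
  Sum = 1914.15 µg/L·hr
oral solution tail: 138.7/0.183 = 757.923; AUC_ev,0→∞ = 1914.15 + 757.923 = 2672.073 µg/L·hr
F = (AUC_ev/D_ev)/(AUC_iv/D_iv) = (2672.073/40)/(6770.46/10) = 66.801825/677.046 = 0.0987

F = 0.0987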